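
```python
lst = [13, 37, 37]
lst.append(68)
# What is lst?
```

[13, 37, 37, 68]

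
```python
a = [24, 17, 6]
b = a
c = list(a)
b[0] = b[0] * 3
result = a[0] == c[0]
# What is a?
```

After line 1: a = [24, 17, 6]
After line 2 (b = a, alias): a = [24, 17, 6], b = [24, 17, 6]
After line 3 (c = list(a) is a copy, new object): c = [24, 17, 6]
After line 4 (b[0] = 24 * 3 = 72; mutates shared a/b): a = b = [72, 17, 6], c = [24, 17, 6]
After line 5 (a[0] = 72, c[0] = 24; result = False)

[72, 17, 6]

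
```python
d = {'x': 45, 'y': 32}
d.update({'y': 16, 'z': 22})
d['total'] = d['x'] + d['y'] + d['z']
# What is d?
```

After line 1: d = {'x': 45, 'y': 32}
After line 2 (y overwritten, z added): d = {'x': 45, 'y': 16, 'z': 22}
After line 3 (total = 45 + 16 + 22 = 83): d = {'x': 45, 'y': 16, 'z': 22, 'total': 83}

{'x': 45, 'y': 16, 'z': 22, 'total': 83}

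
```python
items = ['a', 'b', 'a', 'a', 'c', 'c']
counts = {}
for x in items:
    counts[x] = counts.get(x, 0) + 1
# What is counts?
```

Initial: counts = {}, items = ['a', 'b', 'a', 'a', 'c', 'c']
See 'a': counts = {'a': 1}
See 'b': counts = {'a': 1, 'b': 1}
See 'a': counts = {'a': 2, 'b': 1}
See 'a': counts = {'a': 3, 'b': 1}
See 'c': counts = {'a': 3, 'b': 1, 'c': 1}
See 'c': counts = {'a': 3, 'b': 1, 'c': 2}

{'a': 3, 'b': 1, 'c': 2}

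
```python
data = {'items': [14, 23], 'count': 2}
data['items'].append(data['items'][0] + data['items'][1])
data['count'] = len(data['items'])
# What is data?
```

After line 1: data = {'items': [14, 23], 'count': 2}
After line 2 (append 14 + 23 = 37): data = {'items': [14, 23, 37], 'count': 2}
After line 3 (count = len(items) = 3): data = {'items': [14, 23, 37], 'count': 3}

{'items': [14, 23, 37], 'count': 3}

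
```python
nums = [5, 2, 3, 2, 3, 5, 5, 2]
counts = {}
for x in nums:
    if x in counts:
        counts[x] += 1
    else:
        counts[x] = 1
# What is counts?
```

Initial: counts = {}, nums = [5, 2, 3, 2, 3, 5, 5, 2]
See 5: counts = {5: 1}
See 2: counts = {5: 1, 2: 1}
See 3: counts = {5: 1, 2: 1, 3: 1}
See 2: counts = {5: 1, 2: 2, 3: 1}
See 3: counts = {5: 1, 2: 2, 3: 2}
See 5: counts = {5: 2, 2: 2, 3: 2}
See 5: counts = {5: 3, 2: 2, 3: 2}
See 2: counts = {5: 3, 2: 3, 3: 2}

{5: 3, 2: 3, 3: 2}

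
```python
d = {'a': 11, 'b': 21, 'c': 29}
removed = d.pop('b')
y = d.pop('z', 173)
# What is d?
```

After line 1: d = {'a': 11, 'b': 21, 'c': 29}
After line 2 (pop 'b' returns 21): d = {'a': 11, 'c': 29}, removed = 21
After line 3 (pop 'z' missing, returns default 173): d = {'a': 11, 'c': 29}, y = 173

{'a': 11, 'c': 29}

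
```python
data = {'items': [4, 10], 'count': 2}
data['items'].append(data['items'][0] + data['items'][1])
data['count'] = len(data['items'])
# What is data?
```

After line 1: data = {'items': [4, 10], 'count': 2}
After line 2 (append 4 + 10 = 14): data = {'items': [4, 10, 14], 'count': 2}
After line 3 (count = len(items) = 3): data = {'items': [4, 10, 14], 'count': 3}

{'items': [4, 10, 14], 'count': 3}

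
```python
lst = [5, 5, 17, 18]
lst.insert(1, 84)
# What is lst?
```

[5, 84, 5, 17, 18]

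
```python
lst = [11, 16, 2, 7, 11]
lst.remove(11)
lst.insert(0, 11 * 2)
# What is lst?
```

After line 1: lst = [11, 16, 2, 7, 11]
After line 2 (remove first 11): lst = [16, 2, 7, 11]
After line 3 (insert 22 at index 0): lst = [22, 16, 2, 7, 11]

[22, 16, 2, 7, 11]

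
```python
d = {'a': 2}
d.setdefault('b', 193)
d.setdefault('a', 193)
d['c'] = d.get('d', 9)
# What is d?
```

After line 1: d = {'a': 2}
After line 2 (setdefault adds 'b'=193): d = {'a': 2, 'b': 193}
After line 3 (setdefault 'a' no-op, already exists): d = {'a': 2, 'b': 193}
After line 4 (get('d', 9) returns default since 'd' not in d): d = {'a': 2, 'b': 193, 'c': 9}

{'a': 2, 'b': 193, 'c': 9}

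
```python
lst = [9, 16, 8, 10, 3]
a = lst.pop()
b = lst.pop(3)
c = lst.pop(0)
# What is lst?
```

After line 1: lst = [9, 16, 8, 10, 3]
After line 2 (pop() -> a = 3): lst = [9, 16, 8, 10]
After line 3 (pop(3) -> b = 10): lst = [9, 16, 8]
After line 4 (pop(0) -> c = 9): lst = [16, 8]

[16, 8]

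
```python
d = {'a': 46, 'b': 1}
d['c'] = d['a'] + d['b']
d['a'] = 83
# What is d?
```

After line 1: d = {'a': 46, 'b': 1}
After line 2 (d['c'] = 46 + 1): d = {'a': 46, 'b': 1, 'c': 47}
After line 3: d = {'a': 83, 'b': 1, 'c': 47}

{'a': 83, 'b': 1, 'c': 47}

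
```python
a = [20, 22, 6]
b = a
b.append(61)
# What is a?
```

After line 1: a = [20, 22, 6]
After line 2 (b = a is an alias, same object): a = [20, 22, 6], b = [20, 22, 6]
After line 3 (b.append mutates the shared list): a = [20, 22, 6, 61], b = [20, 22, 6, 61]

[20, 22, 6, 61]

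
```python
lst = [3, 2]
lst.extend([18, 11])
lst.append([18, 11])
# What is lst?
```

After line 1: lst = [3, 2]
After line 2 (extend unpacks [18, 11]): lst = [3, 2, 18, 11]
After line 3 (append adds [18, 11] as single element): lst = [3, 2, 18, 11, [18, 11]]

[3, 2, 18, 11, [18, 11]]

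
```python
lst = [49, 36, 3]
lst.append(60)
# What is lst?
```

[49, 36, 3, 60]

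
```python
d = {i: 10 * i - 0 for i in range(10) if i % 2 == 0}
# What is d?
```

{0: 0, 2: 20, 4: 40, 6: 60, 8: 80}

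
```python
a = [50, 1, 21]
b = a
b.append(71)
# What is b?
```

After line 1: a = [50, 1, 21]
After line 2 (b = a is an alias, same object): a = [50, 1, 21], b = [50, 1, 21]
After line 3 (b.append mutates the shared list): a = [50, 1, 21, 71], b = [50, 1, 21, 71]

[50, 1, 21, 71]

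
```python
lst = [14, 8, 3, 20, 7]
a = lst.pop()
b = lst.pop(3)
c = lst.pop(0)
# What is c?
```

After line 1: lst = [14, 8, 3, 20, 7]
After line 2 (pop() -> a = 7): lst = [14, 8, 3, 20]
After line 3 (pop(3) -> b = 20): lst = [14, 8, 3]
After line 4 (pop(0) -> c = 14): lst = [8, 3]

14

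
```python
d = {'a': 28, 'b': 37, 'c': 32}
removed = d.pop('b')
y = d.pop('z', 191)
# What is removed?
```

After line 1: d = {'a': 28, 'b': 37, 'c': 32}
After line 2 (pop 'b' returns 37): d = {'a': 28, 'c': 32}, removed = 37
After line 3 (pop 'z' missing, returns default 191): d = {'a': 28, 'c': 32}, y = 191

37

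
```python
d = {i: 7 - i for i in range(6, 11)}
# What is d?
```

{6: 1, 7: 0, 8: -1, 9: -2, 10: -3}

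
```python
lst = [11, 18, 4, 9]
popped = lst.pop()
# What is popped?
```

9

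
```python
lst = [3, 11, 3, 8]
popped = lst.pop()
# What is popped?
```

8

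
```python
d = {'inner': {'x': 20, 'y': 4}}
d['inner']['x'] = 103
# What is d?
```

After line 1: d = {'inner': {'x': 20, 'y': 4}}
After line 2 (inner x overwritten): d = {'inner': {'x': 103, 'y': 4}}

{'inner': {'x': 103, 'y': 4}}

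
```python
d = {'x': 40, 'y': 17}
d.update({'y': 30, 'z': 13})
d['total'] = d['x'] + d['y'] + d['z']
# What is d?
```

After line 1: d = {'x': 40, 'y': 17}
After line 2 (y overwritten, z added): d = {'x': 40, 'y': 30, 'z': 13}
After line 3 (total = 40 + 30 + 13 = 83): d = {'x': 40, 'y': 30, 'z': 13, 'total': 83}

{'x': 40, 'y': 30, 'z': 13, 'total': 83}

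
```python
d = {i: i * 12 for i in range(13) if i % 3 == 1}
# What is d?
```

{1: 12, 4: 48, 7: 84, 10: 120}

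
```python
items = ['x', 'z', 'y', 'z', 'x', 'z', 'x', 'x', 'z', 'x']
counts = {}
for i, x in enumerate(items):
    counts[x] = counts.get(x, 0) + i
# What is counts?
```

Initial: counts = {}, items = ['x', 'z', 'y', 'z', 'x', 'z', 'x', 'x', 'z', 'x']
i=0, x='x': counts = {'x': 0}
i=1, x='z': counts = {'x': 0, 'z': 1}
i=2, x='y': counts = {'x': 0, 'z': 1, 'y': 2}
i=3, x='z': counts = {'x': 0, 'z': 4, 'y': 2}
i=4, x='x': counts = {'x': 4, 'z': 4, 'y': 2}
i=5, x='z': counts = {'x': 4, 'z': 9, 'y': 2}
i=6, x='x': counts = {'x': 10, 'z': 9, 'y': 2}
i=7, x='x': counts = {'x': 17, 'z': 9, 'y': 2}
i=8, x='z': counts = {'x': 17, 'z': 17, 'y': 2}
i=9, x='x': counts = {'x': 26, 'z': 17, 'y': 2}

{'x': 26, 'z': 17, 'y': 2}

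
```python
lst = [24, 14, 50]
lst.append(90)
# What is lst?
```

[24, 14, 50, 90]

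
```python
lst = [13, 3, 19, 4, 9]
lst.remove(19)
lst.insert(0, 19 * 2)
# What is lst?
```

After line 1: lst = [13, 3, 19, 4, 9]
After line 2 (remove first 19): lst = [13, 3, 4, 9]
After line 3 (insert 38 at index 0): lst = [38, 13, 3, 4, 9]

[38, 13, 3, 4, 9]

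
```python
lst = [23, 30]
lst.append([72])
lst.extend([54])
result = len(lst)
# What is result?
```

After line 1: lst = [23, 30]
After line 2 (append adds [72] as single element): lst = [23, 30, [72]]
After line 3 (extend unpacks [54], adds 54): lst = [23, 30, [72], 54]
After line 4: result = len(lst) = 4

4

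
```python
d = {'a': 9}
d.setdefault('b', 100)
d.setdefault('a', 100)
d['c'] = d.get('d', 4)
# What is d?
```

After line 1: d = {'a': 9}
After line 2 (setdefault adds 'b'=100): d = {'a': 9, 'b': 100}
After line 3 (setdefault 'a' no-op, already exists): d = {'a': 9, 'b': 100}
After line 4 (get('d', 4) returns default since 'd' not in d): d = {'a': 9, 'b': 100, 'c': 4}

{'a': 9, 'b': 100, 'c': 4}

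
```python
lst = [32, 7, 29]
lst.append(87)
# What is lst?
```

[32, 7, 29, 87]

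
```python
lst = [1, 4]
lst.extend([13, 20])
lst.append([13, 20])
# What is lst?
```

After line 1: lst = [1, 4]
After line 2 (extend unpacks [13, 20]): lst = [1, 4, 13, 20]
After line 3 (append adds [13, 20] as single element): lst = [1, 4, 13, 20, [13, 20]]

[1, 4, 13, 20, [13, 20]]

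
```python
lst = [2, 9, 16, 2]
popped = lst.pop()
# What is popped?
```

2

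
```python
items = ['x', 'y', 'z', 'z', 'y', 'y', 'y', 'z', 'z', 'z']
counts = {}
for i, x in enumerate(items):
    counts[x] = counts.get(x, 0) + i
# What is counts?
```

Initial: counts = {}, items = ['x', 'y', 'z', 'z', 'y', 'y', 'y', 'z', 'z', 'z']
i=0, x='x': counts = {'x': 0}
i=1, x='y': counts = {'x': 0, 'y': 1}
i=2, x='z': counts = {'x': 0, 'y': 1, 'z': 2}
i=3, x='z': counts = {'x': 0, 'y': 1, 'z': 5}
i=4, x='y': counts = {'x': 0, 'y': 5, 'z': 5}
i=5, x='y': counts = {'x': 0, 'y': 10, 'z': 5}
i=6, x='y': counts = {'x': 0, 'y': 16, 'z': 5}
i=7, x='z': counts = {'x': 0, 'y': 16, 'z': 12}
i=8, x='z': counts = {'x': 0, 'y': 16, 'z': 20}
i=9, x='z': counts = {'x': 0, 'y': 16, 'z': 29}

{'x': 0, 'y': 16, 'z': 29}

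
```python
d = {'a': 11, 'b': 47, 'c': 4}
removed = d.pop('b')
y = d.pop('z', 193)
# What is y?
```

After line 1: d = {'a': 11, 'b': 47, 'c': 4}
After line 2 (pop 'b' returns 47): d = {'a': 11, 'c': 4}, removed = 47
After line 3 (pop 'z' missing, returns default 193): d = {'a': 11, 'c': 4}, y = 193

193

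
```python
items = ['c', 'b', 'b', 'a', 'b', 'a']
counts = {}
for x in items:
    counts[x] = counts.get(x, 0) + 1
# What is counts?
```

Initial: counts = {}, items = ['c', 'b', 'b', 'a', 'b', 'a']
See 'c': counts = {'c': 1}
See 'b': counts = {'c': 1, 'b': 1}
See 'b': counts = {'c': 1, 'b': 2}
See 'a': counts = {'c': 1, 'b': 2, 'a': 1}
See 'b': counts = {'c': 1, 'b': 3, 'a': 1}
See 'a': counts = {'c': 1, 'b': 3, 'a': 2}

{'c': 1, 'b': 3, 'a': 2}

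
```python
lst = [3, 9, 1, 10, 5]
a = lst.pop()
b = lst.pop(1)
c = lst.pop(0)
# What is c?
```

After line 1: lst = [3, 9, 1, 10, 5]
After line 2 (pop() -> a = 5): lst = [3, 9, 1, 10]
After line 3 (pop(1) -> b = 9): lst = [3, 1, 10]
After line 4 (pop(0) -> c = 3): lst = [1, 10]

3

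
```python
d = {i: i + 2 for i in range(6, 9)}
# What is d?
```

{6: 8, 7: 9, 8: 10}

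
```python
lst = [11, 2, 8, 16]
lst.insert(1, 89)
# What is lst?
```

[11, 89, 2, 8, 16]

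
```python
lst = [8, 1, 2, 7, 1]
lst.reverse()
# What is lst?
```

[1, 7, 2, 1, 8]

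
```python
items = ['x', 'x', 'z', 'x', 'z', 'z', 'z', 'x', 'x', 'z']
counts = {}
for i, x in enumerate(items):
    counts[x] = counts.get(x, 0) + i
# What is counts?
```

Initial: counts = {}, items = ['x', 'x', 'z', 'x', 'z', 'z', 'z', 'x', 'x', 'z']
i=0, x='x': counts = {'x': 0}
i=1, x='x': counts = {'x': 1}
i=2, x='z': counts = {'x': 1, 'z': 2}
i=3, x='x': counts = {'x': 4, 'z': 2}
i=4, x='z': counts = {'x': 4, 'z': 6}
i=5, x='z': counts = {'x': 4, 'z': 11}
i=6, x='z': counts = {'x': 4, 'z': 17}
i=7, x='x': counts = {'x': 11, 'z': 17}
i=8, x='x': counts = {'x': 19, 'z': 17}
i=9, x='z': counts = {'x': 19, 'z': 26}

{'x': 19, 'z': 26}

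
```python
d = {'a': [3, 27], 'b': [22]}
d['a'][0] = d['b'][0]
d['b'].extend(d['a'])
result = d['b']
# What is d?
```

After line 1: d = {'a': [3, 27], 'b': [22]}
After line 2 (a[0] = b[0] = 22): d = {'a': [22, 27], 'b': [22]}
After line 3 (b.extend(a) appends [22, 27]): d = {'a': [22, 27], 'b': [22, 22, 27]}
After line 4: result = d['b'] = [22, 22, 27]

{'a': [22, 27], 'b': [22, 22, 27]}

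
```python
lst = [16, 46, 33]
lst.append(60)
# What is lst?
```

[16, 46, 33, 60]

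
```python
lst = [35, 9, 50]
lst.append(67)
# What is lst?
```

[35, 9, 50, 67]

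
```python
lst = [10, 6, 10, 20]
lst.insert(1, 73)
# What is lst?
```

[10, 73, 6, 10, 20]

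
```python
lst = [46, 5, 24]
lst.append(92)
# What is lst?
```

[46, 5, 24, 92]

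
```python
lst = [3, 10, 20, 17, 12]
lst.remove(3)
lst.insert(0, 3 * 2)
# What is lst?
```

After line 1: lst = [3, 10, 20, 17, 12]
After line 2 (remove first 3): lst = [10, 20, 17, 12]
After line 3 (insert 6 at index 0): lst = [6, 10, 20, 17, 12]

[6, 10, 20, 17, 12]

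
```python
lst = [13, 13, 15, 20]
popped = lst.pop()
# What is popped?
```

20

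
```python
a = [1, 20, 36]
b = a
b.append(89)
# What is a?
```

After line 1: a = [1, 20, 36]
After line 2 (b = a is an alias, same object): a = [1, 20, 36], b = [1, 20, 36]
After line 3 (b.append mutates the shared list): a = [1, 20, 36, 89], b = [1, 20, 36, 89]

[1, 20, 36, 89]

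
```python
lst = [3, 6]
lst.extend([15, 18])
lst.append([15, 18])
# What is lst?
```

After line 1: lst = [3, 6]
After line 2 (extend unpacks [15, 18]): lst = [3, 6, 15, 18]
After line 3 (append adds [15, 18] as single element): lst = [3, 6, 15, 18, [15, 18]]

[3, 6, 15, 18, [15, 18]]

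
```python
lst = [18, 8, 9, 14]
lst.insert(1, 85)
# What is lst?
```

[18, 85, 8, 9, 14]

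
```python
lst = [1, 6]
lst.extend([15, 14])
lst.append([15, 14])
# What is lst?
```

After line 1: lst = [1, 6]
After line 2 (extend unpacks [15, 14]): lst = [1, 6, 15, 14]
After line 3 (append adds [15, 14] as single element): lst = [1, 6, 15, 14, [15, 14]]

[1, 6, 15, 14, [15, 14]]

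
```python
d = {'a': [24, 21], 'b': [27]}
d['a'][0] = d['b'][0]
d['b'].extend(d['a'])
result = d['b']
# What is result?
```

After line 1: d = {'a': [24, 21], 'b': [27]}
After line 2 (a[0] = b[0] = 27): d = {'a': [27, 21], 'b': [27]}
After line 3 (b.extend(a) appends [27, 21]): d = {'a': [27, 21], 'b': [27, 27, 21]}
After line 4: result = d['b'] = [27, 27, 21]

[27, 27, 21]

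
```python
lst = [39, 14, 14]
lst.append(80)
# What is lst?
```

[39, 14, 14, 80]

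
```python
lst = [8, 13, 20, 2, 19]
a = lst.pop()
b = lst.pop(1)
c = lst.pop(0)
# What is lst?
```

After line 1: lst = [8, 13, 20, 2, 19]
After line 2 (pop() -> a = 19): lst = [8, 13, 20, 2]
After line 3 (pop(1) -> b = 13): lst = [8, 20, 2]
After line 4 (pop(0) -> c = 8): lst = [20, 2]

[20, 2]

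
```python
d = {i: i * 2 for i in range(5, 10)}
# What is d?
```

{5: 10, 6: 12, 7: 14, 8: 16, 9: 18}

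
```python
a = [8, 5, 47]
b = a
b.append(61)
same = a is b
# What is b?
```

After line 1: a = [8, 5, 47]
After line 2 (b = a is an alias, same object): a = [8, 5, 47], b = [8, 5, 47]
After line 3 (b.append mutates the shared list): a = [8, 5, 47, 61], b = [8, 5, 47, 61]
After line 4 (same = a is b; same object -> True): same = True

[8, 5, 47, 61]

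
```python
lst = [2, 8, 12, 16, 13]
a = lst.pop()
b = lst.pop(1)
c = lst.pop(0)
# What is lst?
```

After line 1: lst = [2, 8, 12, 16, 13]
After line 2 (pop() -> a = 13): lst = [2, 8, 12, 16]
After line 3 (pop(1) -> b = 8): lst = [2, 12, 16]
After line 4 (pop(0) -> c = 2): lst = [12, 16]

[12, 16]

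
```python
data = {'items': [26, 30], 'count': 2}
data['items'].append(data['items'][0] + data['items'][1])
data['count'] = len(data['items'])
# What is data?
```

After line 1: data = {'items': [26, 30], 'count': 2}
After line 2 (append 26 + 30 = 56): data = {'items': [26, 30, 56], 'count': 2}
After line 3 (count = len(items) = 3): data = {'items': [26, 30, 56], 'count': 3}

{'items': [26, 30, 56], 'count': 3}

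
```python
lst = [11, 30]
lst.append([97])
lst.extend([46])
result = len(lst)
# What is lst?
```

After line 1: lst = [11, 30]
After line 2 (append adds [97] as single element): lst = [11, 30, [97]]
After line 3 (extend unpacks [46], adds 46): lst = [11, 30, [97], 46]
After line 4: result = len(lst) = 4

[11, 30, [97], 46]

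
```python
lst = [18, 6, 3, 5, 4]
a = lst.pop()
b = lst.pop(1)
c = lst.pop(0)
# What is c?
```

After line 1: lst = [18, 6, 3, 5, 4]
After line 2 (pop() -> a = 4): lst = [18, 6, 3, 5]
After line 3 (pop(1) -> b = 6): lst = [18, 3, 5]
After line 4 (pop(0) -> c = 18): lst = [3, 5]

18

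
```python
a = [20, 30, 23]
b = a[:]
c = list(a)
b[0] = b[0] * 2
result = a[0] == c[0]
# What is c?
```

After line 1: a = [20, 30, 23]
After line 2 (b = a[:], copy): a = [20, 30, 23], b = [20, 30, 23]
After line 3 (c = list(a) is a copy, new object): c = [20, 30, 23]
After line 4 (b[0] = 20 * 2 = 40; only b mutates (copy)): a = [20, 30, 23], b = [40, 30, 23], c = [20, 30, 23]
After line 5 (a[0] = 20, c[0] = 20; result = True)

[20, 30, 23]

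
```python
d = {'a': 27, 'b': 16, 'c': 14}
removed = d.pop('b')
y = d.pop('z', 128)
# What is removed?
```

After line 1: d = {'a': 27, 'b': 16, 'c': 14}
After line 2 (pop 'b' returns 16): d = {'a': 27, 'c': 14}, removed = 16
After line 3 (pop 'z' missing, returns default 128): d = {'a': 27, 'c': 14}, y = 128

16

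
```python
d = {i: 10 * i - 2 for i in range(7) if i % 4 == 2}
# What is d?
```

{2: 18, 6: 58}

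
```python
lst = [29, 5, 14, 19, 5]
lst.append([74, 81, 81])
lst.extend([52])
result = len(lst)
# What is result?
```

After line 1: lst = [29, 5, 14, 19, 5]
After line 2 (append adds [74, 81, 81] as single element): lst = [29, 5, 14, 19, 5, [74, 81, 81]]
After line 3 (extend unpacks [52], adds 52): lst = [29, 5, 14, 19, 5, [74, 81, 81], 52]
After line 4: result = len(lst) = 7

7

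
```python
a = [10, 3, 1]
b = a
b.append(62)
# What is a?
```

After line 1: a = [10, 3, 1]
After line 2 (b = a is an alias, same object): a = [10, 3, 1], b = [10, 3, 1]
After line 3 (b.append mutates the shared list): a = [10, 3, 1, 62], b = [10, 3, 1, 62]

[10, 3, 1, 62]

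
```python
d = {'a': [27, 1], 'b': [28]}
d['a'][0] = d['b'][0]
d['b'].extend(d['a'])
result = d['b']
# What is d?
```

After line 1: d = {'a': [27, 1], 'b': [28]}
After line 2 (a[0] = b[0] = 28): d = {'a': [28, 1], 'b': [28]}
After line 3 (b.extend(a) appends [28, 1]): d = {'a': [28, 1], 'b': [28, 28, 1]}
After line 4: result = d['b'] = [28, 28, 1]

{'a': [28, 1], 'b': [28, 28, 1]}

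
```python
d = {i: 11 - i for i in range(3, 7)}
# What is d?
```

{3: 8, 4: 7, 5: 6, 6: 5}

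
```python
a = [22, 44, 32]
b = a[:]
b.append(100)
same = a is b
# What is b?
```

After line 1: a = [22, 44, 32]
After line 2 (b = a[:] is a shallow copy, new object): a = [22, 44, 32], b = [22, 44, 32]
After line 3 (append only mutates b): a = [22, 44, 32], b = [22, 44, 32, 100]
After line 4 (same = a is b; different objects -> False): same = False

[22, 44, 32, 100]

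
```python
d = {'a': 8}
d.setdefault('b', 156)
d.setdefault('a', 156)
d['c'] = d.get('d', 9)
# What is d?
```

After line 1: d = {'a': 8}
After line 2 (setdefault adds 'b'=156): d = {'a': 8, 'b': 156}
After line 3 (setdefault 'a' no-op, already exists): d = {'a': 8, 'b': 156}
After line 4 (get('d', 9) returns default since 'd' not in d): d = {'a': 8, 'b': 156, 'c': 9}

{'a': 8, 'b': 156, 'c': 9}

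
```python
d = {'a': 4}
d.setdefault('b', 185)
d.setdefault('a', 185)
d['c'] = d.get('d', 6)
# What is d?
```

After line 1: d = {'a': 4}
After line 2 (setdefault adds 'b'=185): d = {'a': 4, 'b': 185}
After line 3 (setdefault 'a' no-op, already exists): d = {'a': 4, 'b': 185}
After line 4 (get('d', 6) returns default since 'd' not in d): d = {'a': 4, 'b': 185, 'c': 6}

{'a': 4, 'b': 185, 'c': 6}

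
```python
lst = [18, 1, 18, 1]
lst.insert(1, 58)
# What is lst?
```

[18, 58, 1, 18, 1]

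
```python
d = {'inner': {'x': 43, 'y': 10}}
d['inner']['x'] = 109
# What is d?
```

After line 1: d = {'inner': {'x': 43, 'y': 10}}
After line 2 (inner x overwritten): d = {'inner': {'x': 109, 'y': 10}}

{'inner': {'x': 109, 'y': 10}}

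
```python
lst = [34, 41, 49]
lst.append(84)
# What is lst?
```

[34, 41, 49, 84]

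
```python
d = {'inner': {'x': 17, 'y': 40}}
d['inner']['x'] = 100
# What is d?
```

After line 1: d = {'inner': {'x': 17, 'y': 40}}
After line 2 (inner x overwritten): d = {'inner': {'x': 100, 'y': 40}}

{'inner': {'x': 100, 'y': 40}}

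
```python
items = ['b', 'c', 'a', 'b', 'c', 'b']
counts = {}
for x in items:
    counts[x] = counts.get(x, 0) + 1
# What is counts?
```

Initial: counts = {}, items = ['b', 'c', 'a', 'b', 'c', 'b']
See 'b': counts = {'b': 1}
See 'c': counts = {'b': 1, 'c': 1}
See 'a': counts = {'b': 1, 'c': 1, 'a': 1}
See 'b': counts = {'b': 2, 'c': 1, 'a': 1}
See 'c': counts = {'b': 2, 'c': 2, 'a': 1}
See 'b': counts = {'b': 3, 'c': 2, 'a': 1}

{'b': 3, 'c': 2, 'a': 1}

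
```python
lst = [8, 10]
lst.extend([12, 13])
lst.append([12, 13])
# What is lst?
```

After line 1: lst = [8, 10]
After line 2 (extend unpacks [12, 13]): lst = [8, 10, 12, 13]
After line 3 (append adds [12, 13] as single element): lst = [8, 10, 12, 13, [12, 13]]

[8, 10, 12, 13, [12, 13]]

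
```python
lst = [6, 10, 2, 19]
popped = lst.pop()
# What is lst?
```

[6, 10, 2]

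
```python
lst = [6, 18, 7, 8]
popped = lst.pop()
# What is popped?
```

8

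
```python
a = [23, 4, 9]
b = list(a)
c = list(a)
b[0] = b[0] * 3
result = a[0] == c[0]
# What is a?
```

After line 1: a = [23, 4, 9]
After line 2 (b = list(a), copy): a = [23, 4, 9], b = [23, 4, 9]
After line 3 (c = list(a) is a copy, new object): c = [23, 4, 9]
After line 4 (b[0] = 23 * 3 = 69; only b mutates (copy)): a = [23, 4, 9], b = [69, 4, 9], c = [23, 4, 9]
After line 5 (a[0] = 23, c[0] = 23; result = True)

[23, 4, 9]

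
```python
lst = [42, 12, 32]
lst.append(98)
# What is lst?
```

[42, 12, 32, 98]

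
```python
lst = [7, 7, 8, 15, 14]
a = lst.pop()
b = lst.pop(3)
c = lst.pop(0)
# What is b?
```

After line 1: lst = [7, 7, 8, 15, 14]
After line 2 (pop() -> a = 14): lst = [7, 7, 8, 15]
After line 3 (pop(3) -> b = 15): lst = [7, 7, 8]
After line 4 (pop(0) -> c = 7): lst = [7, 8]

15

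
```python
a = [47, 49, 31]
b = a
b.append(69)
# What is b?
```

After line 1: a = [47, 49, 31]
After line 2 (b = a is an alias, same object): a = [47, 49, 31], b = [47, 49, 31]
After line 3 (b.append mutates the shared list): a = [47, 49, 31, 69], b = [47, 49, 31, 69]

[47, 49, 31, 69]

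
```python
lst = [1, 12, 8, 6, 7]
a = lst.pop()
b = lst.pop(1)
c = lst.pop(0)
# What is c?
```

After line 1: lst = [1, 12, 8, 6, 7]
After line 2 (pop() -> a = 7): lst = [1, 12, 8, 6]
After line 3 (pop(1) -> b = 12): lst = [1, 8, 6]
After line 4 (pop(0) -> c = 1): lst = [8, 6]

1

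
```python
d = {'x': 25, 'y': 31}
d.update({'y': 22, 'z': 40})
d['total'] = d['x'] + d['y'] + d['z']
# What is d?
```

After line 1: d = {'x': 25, 'y': 31}
After line 2 (y overwritten, z added): d = {'x': 25, 'y': 22, 'z': 40}
After line 3 (total = 25 + 22 + 40 = 87): d = {'x': 25, 'y': 22, 'z': 40, 'total': 87}

{'x': 25, 'y': 22, 'z': 40, 'total': 87}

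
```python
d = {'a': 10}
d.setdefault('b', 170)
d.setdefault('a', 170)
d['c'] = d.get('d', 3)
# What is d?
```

After line 1: d = {'a': 10}
After line 2 (setdefault adds 'b'=170): d = {'a': 10, 'b': 170}
After line 3 (setdefault 'a' no-op, already exists): d = {'a': 10, 'b': 170}
After line 4 (get('d', 3) returns default since 'd' not in d): d = {'a': 10, 'b': 170, 'c': 3}

{'a': 10, 'b': 170, 'c': 3}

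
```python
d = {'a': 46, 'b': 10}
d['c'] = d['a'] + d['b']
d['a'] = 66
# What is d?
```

After line 1: d = {'a': 46, 'b': 10}
After line 2 (d['c'] = 46 + 10): d = {'a': 46, 'b': 10, 'c': 56}
After line 3: d = {'a': 66, 'b': 10, 'c': 56}

{'a': 66, 'b': 10, 'c': 56}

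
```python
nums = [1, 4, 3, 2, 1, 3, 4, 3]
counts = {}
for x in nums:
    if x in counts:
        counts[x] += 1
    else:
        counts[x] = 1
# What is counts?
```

Initial: counts = {}, nums = [1, 4, 3, 2, 1, 3, 4, 3]
See 1: counts = {1: 1}
See 4: counts = {1: 1, 4: 1}
See 3: counts = {1: 1, 4: 1, 3: 1}
See 2: counts = {1: 1, 4: 1, 3: 1, 2: 1}
See 1: counts = {1: 2, 4: 1, 3: 1, 2: 1}
See 3: counts = {1: 2, 4: 1, 3: 2, 2: 1}
See 4: counts = {1: 2, 4: 2, 3: 2, 2: 1}
See 3: counts = {1: 2, 4: 2, 3: 3, 2: 1}

{1: 2, 4: 2, 3: 3, 2: 1}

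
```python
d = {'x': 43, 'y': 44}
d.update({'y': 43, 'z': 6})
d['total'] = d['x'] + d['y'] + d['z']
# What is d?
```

After line 1: d = {'x': 43, 'y': 44}
After line 2 (y overwritten, z added): d = {'x': 43, 'y': 43, 'z': 6}
After line 3 (total = 43 + 43 + 6 = 92): d = {'x': 43, 'y': 43, 'z': 6, 'total': 92}

{'x': 43, 'y': 43, 'z': 6, 'total': 92}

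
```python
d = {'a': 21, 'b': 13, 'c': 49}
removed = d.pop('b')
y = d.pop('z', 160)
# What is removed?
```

After line 1: d = {'a': 21, 'b': 13, 'c': 49}
After line 2 (pop 'b' returns 13): d = {'a': 21, 'c': 49}, removed = 13
After line 3 (pop 'z' missing, returns default 160): d = {'a': 21, 'c': 49}, y = 160

13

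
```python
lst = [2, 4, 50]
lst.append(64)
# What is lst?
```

[2, 4, 50, 64]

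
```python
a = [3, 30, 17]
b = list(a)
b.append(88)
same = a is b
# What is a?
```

After line 1: a = [3, 30, 17]
After line 2 (b = list(a) is a shallow copy, new object): a = [3, 30, 17], b = [3, 30, 17]
After line 3 (append only mutates b): a = [3, 30, 17], b = [3, 30, 17, 88]
After line 4 (same = a is b; different objects -> False): same = False

[3, 30, 17]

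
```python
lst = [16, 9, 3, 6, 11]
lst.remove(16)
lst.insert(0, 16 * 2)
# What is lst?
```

After line 1: lst = [16, 9, 3, 6, 11]
After line 2 (remove first 16): lst = [9, 3, 6, 11]
After line 3 (insert 32 at index 0): lst = [32, 9, 3, 6, 11]

[32, 9, 3, 6, 11]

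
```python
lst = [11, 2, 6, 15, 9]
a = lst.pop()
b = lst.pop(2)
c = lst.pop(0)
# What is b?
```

After line 1: lst = [11, 2, 6, 15, 9]
After line 2 (pop() -> a = 9): lst = [11, 2, 6, 15]
After line 3 (pop(2) -> b = 6): lst = [11, 2, 15]
After line 4 (pop(0) -> c = 11): lst = [2, 15]

6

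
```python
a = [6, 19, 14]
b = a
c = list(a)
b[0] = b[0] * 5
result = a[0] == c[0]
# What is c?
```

After line 1: a = [6, 19, 14]
After line 2 (b = a, alias): a = [6, 19, 14], b = [6, 19, 14]
After line 3 (c = list(a) is a copy, new object): c = [6, 19, 14]
After line 4 (b[0] = 6 * 5 = 30; mutates shared a/b): a = b = [30, 19, 14], c = [6, 19, 14]
After line 5 (a[0] = 30, c[0] = 6; result = False)

[6, 19, 14]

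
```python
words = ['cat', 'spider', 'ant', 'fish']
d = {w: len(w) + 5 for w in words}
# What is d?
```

{'cat': 8, 'spider': 11, 'ant': 8, 'fish': 9}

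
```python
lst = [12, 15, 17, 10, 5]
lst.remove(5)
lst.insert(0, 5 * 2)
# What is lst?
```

After line 1: lst = [12, 15, 17, 10, 5]
After line 2 (remove first 5): lst = [12, 15, 17, 10]
After line 3 (insert 10 at index 0): lst = [10, 12, 15, 17, 10]

[10, 12, 15, 17, 10]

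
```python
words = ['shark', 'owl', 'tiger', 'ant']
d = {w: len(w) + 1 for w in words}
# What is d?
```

{'shark': 6, 'owl': 4, 'tiger': 6, 'ant': 4}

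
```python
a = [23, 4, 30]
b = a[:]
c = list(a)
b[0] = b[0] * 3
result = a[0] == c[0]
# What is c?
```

After line 1: a = [23, 4, 30]
After line 2 (b = a[:], copy): a = [23, 4, 30], b = [23, 4, 30]
After line 3 (c = list(a) is a copy, new object): c = [23, 4, 30]
After line 4 (b[0] = 23 * 3 = 69; only b mutates (copy)): a = [23, 4, 30], b = [69, 4, 30], c = [23, 4, 30]
After line 5 (a[0] = 23, c[0] = 23; result = True)

[23, 4, 30]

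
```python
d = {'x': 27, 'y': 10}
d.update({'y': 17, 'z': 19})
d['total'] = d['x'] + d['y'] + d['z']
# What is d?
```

After line 1: d = {'x': 27, 'y': 10}
After line 2 (y overwritten, z added): d = {'x': 27, 'y': 17, 'z': 19}
After line 3 (total = 27 + 17 + 19 = 63): d = {'x': 27, 'y': 17, 'z': 19, 'total': 63}

{'x': 27, 'y': 17, 'z': 19, 'total': 63}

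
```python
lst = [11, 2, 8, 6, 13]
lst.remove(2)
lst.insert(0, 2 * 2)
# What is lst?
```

After line 1: lst = [11, 2, 8, 6, 13]
After line 2 (remove first 2): lst = [11, 8, 6, 13]
After line 3 (insert 4 at index 0): lst = [4, 11, 8, 6, 13]

[4, 11, 8, 6, 13]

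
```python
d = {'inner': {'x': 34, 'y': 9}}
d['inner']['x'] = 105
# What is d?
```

After line 1: d = {'inner': {'x': 34, 'y': 9}}
After line 2 (inner x overwritten): d = {'inner': {'x': 105, 'y': 9}}

{'inner': {'x': 105, 'y': 9}}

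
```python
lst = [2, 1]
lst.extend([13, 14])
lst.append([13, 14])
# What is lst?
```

After line 1: lst = [2, 1]
After line 2 (extend unpacks [13, 14]): lst = [2, 1, 13, 14]
After line 3 (append adds [13, 14] as single element): lst = [2, 1, 13, 14, [13, 14]]

[2, 1, 13, 14, [13, 14]]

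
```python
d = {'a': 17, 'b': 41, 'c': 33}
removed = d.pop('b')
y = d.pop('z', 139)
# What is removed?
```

After line 1: d = {'a': 17, 'b': 41, 'c': 33}
After line 2 (pop 'b' returns 41): d = {'a': 17, 'c': 33}, removed = 41
After line 3 (pop 'z' missing, returns default 139): d = {'a': 17, 'c': 33}, y = 139

41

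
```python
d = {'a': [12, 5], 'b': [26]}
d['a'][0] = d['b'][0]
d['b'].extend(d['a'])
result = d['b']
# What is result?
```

After line 1: d = {'a': [12, 5], 'b': [26]}
After line 2 (a[0] = b[0] = 26): d = {'a': [26, 5], 'b': [26]}
After line 3 (b.extend(a) appends [26, 5]): d = {'a': [26, 5], 'b': [26, 26, 5]}
After line 4: result = d['b'] = [26, 26, 5]

[26, 26, 5]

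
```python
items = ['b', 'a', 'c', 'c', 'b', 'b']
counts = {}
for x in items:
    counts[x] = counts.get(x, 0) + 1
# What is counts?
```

Initial: counts = {}, items = ['b', 'a', 'c', 'c', 'b', 'b']
See 'b': counts = {'b': 1}
See 'a': counts = {'b': 1, 'a': 1}
See 'c': counts = {'b': 1, 'a': 1, 'c': 1}
See 'c': counts = {'b': 1, 'a': 1, 'c': 2}
See 'b': counts = {'b': 2, 'a': 1, 'c': 2}
See 'b': counts = {'b': 3, 'a': 1, 'c': 2}

{'b': 3, 'a': 1, 'c': 2}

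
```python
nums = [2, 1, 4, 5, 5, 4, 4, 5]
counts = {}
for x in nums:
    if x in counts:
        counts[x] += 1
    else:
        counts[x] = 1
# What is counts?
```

Initial: counts = {}, nums = [2, 1, 4, 5, 5, 4, 4, 5]
See 2: counts = {2: 1}
See 1: counts = {2: 1, 1: 1}
See 4: counts = {2: 1, 1: 1, 4: 1}
See 5: counts = {2: 1, 1: 1, 4: 1, 5: 1}
See 5: counts = {2: 1, 1: 1, 4: 1, 5: 2}
See 4: counts = {2: 1, 1: 1, 4: 2, 5: 2}
See 4: counts = {2: 1, 1: 1, 4: 3, 5: 2}
See 5: counts = {2: 1, 1: 1, 4: 3, 5: 3}

{2: 1, 1: 1, 4: 3, 5: 3}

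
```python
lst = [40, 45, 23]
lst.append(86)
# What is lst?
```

[40, 45, 23, 86]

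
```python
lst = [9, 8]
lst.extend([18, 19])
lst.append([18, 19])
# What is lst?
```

After line 1: lst = [9, 8]
After line 2 (extend unpacks [18, 19]): lst = [9, 8, 18, 19]
After line 3 (append adds [18, 19] as single element): lst = [9, 8, 18, 19, [18, 19]]

[9, 8, 18, 19, [18, 19]]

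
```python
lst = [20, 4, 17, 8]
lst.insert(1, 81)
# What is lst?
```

[20, 81, 4, 17, 8]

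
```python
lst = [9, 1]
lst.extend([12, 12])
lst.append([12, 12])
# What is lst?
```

After line 1: lst = [9, 1]
After line 2 (extend unpacks [12, 12]): lst = [9, 1, 12, 12]
After line 3 (append adds [12, 12] as single element): lst = [9, 1, 12, 12, [12, 12]]

[9, 1, 12, 12, [12, 12]]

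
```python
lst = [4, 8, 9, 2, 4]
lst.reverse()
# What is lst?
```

[4, 2, 9, 8, 4]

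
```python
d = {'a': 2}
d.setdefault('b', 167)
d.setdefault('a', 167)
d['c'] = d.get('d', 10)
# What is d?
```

After line 1: d = {'a': 2}
After line 2 (setdefault adds 'b'=167): d = {'a': 2, 'b': 167}
After line 3 (setdefault 'a' no-op, already exists): d = {'a': 2, 'b': 167}
After line 4 (get('d', 10) returns default since 'd' not in d): d = {'a': 2, 'b': 167, 'c': 10}

{'a': 2, 'b': 167, 'c': 10}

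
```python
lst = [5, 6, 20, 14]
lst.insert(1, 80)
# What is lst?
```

[5, 80, 6, 20, 14]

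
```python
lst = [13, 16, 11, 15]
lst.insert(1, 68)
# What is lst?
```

[13, 68, 16, 11, 15]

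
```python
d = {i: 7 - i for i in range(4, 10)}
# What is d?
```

{4: 3, 5: 2, 6: 1, 7: 0, 8: -1, 9: -2}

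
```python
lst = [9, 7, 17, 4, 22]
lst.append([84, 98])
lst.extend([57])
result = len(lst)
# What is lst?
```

After line 1: lst = [9, 7, 17, 4, 22]
After line 2 (append adds [84, 98] as single element): lst = [9, 7, 17, 4, 22, [84, 98]]
After line 3 (extend unpacks [57], adds 57): lst = [9, 7, 17, 4, 22, [84, 98], 57]
After line 4: result = len(lst) = 7

[9, 7, 17, 4, 22, [84, 98], 57]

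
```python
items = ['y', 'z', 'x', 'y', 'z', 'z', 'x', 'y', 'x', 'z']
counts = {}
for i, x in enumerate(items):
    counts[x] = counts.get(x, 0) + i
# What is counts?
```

Initial: counts = {}, items = ['y', 'z', 'x', 'y', 'z', 'z', 'x', 'y', 'x', 'z']
i=0, x='y': counts = {'y': 0}
i=1, x='z': counts = {'y': 0, 'z': 1}
i=2, x='x': counts = {'y': 0, 'z': 1, 'x': 2}
i=3, x='y': counts = {'y': 3, 'z': 1, 'x': 2}
i=4, x='z': counts = {'y': 3, 'z': 5, 'x': 2}
i=5, x='z': counts = {'y': 3, 'z': 10, 'x': 2}
i=6, x='x': counts = {'y': 3, 'z': 10, 'x': 8}
i=7, x='y': counts = {'y': 10, 'z': 10, 'x': 8}
i=8, x='x': counts = {'y': 10, 'z': 10, 'x': 16}
i=9, x='z': counts = {'y': 10, 'z': 19, 'x': 16}

{'y': 10, 'z': 19, 'x': 16}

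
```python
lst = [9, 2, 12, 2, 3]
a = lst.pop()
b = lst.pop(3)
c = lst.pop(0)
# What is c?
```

After line 1: lst = [9, 2, 12, 2, 3]
After line 2 (pop() -> a = 3): lst = [9, 2, 12, 2]
After line 3 (pop(3) -> b = 2): lst = [9, 2, 12]
After line 4 (pop(0) -> c = 9): lst = [2, 12]

9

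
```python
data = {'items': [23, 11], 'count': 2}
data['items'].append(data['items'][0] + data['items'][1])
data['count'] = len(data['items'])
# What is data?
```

After line 1: data = {'items': [23, 11], 'count': 2}
After line 2 (append 23 + 11 = 34): data = {'items': [23, 11, 34], 'count': 2}
After line 3 (count = len(items) = 3): data = {'items': [23, 11, 34], 'count': 3}

{'items': [23, 11, 34], 'count': 3}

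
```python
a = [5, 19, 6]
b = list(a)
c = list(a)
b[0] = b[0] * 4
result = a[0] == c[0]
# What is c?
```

After line 1: a = [5, 19, 6]
After line 2 (b = list(a), copy): a = [5, 19, 6], b = [5, 19, 6]
After line 3 (c = list(a) is a copy, new object): c = [5, 19, 6]
After line 4 (b[0] = 5 * 4 = 20; only b mutates (copy)): a = [5, 19, 6], b = [20, 19, 6], c = [5, 19, 6]
After line 5 (a[0] = 5, c[0] = 5; result = True)

[5, 19, 6]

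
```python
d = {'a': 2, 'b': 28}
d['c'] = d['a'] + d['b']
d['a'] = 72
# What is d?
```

After line 1: d = {'a': 2, 'b': 28}
After line 2 (d['c'] = 2 + 28): d = {'a': 2, 'b': 28, 'c': 30}
After line 3: d = {'a': 72, 'b': 28, 'c': 30}

{'a': 72, 'b': 28, 'c': 30}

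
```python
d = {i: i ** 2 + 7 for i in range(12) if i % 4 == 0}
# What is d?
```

{0: 7, 4: 23, 8: 71}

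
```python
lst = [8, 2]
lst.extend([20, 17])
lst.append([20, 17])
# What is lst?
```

After line 1: lst = [8, 2]
After line 2 (extend unpacks [20, 17]): lst = [8, 2, 20, 17]
After line 3 (append adds [20, 17] as single element): lst = [8, 2, 20, 17, [20, 17]]

[8, 2, 20, 17, [20, 17]]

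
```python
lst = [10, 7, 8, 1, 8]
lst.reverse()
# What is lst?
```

[8, 1, 8, 7, 10]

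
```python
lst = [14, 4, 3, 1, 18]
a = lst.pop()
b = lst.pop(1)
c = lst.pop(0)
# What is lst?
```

After line 1: lst = [14, 4, 3, 1, 18]
After line 2 (pop() -> a = 18): lst = [14, 4, 3, 1]
After line 3 (pop(1) -> b = 4): lst = [14, 3, 1]
After line 4 (pop(0) -> c = 14): lst = [3, 1]

[3, 1]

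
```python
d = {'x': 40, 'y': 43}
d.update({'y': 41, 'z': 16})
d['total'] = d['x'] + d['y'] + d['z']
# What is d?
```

After line 1: d = {'x': 40, 'y': 43}
After line 2 (y overwritten, z added): d = {'x': 40, 'y': 41, 'z': 16}
After line 3 (total = 40 + 41 + 16 = 97): d = {'x': 40, 'y': 41, 'z': 16, 'total': 97}

{'x': 40, 'y': 41, 'z': 16, 'total': 97}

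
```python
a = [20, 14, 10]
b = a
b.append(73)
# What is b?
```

After line 1: a = [20, 14, 10]
After line 2 (b = a is an alias, same object): a = [20, 14, 10], b = [20, 14, 10]
After line 3 (b.append mutates the shared list): a = [20, 14, 10, 73], b = [20, 14, 10, 73]

[20, 14, 10, 73]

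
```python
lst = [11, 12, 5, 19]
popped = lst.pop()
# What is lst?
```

[11, 12, 5]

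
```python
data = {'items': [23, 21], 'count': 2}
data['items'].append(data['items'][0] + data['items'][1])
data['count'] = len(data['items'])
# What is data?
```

After line 1: data = {'items': [23, 21], 'count': 2}
After line 2 (append 23 + 21 = 44): data = {'items': [23, 21, 44], 'count': 2}
After line 3 (count = len(items) = 3): data = {'items': [23, 21, 44], 'count': 3}

{'items': [23, 21, 44], 'count': 3}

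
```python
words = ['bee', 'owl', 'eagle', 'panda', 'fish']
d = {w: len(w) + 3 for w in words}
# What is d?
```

{'bee': 6, 'owl': 6, 'eagle': 8, 'panda': 8, 'fish': 7}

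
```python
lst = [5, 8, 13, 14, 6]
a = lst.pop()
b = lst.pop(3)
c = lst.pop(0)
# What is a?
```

After line 1: lst = [5, 8, 13, 14, 6]
After line 2 (pop() -> a = 6): lst = [5, 8, 13, 14]
After line 3 (pop(3) -> b = 14): lst = [5, 8, 13]
After line 4 (pop(0) -> c = 5): lst = [8, 13]

6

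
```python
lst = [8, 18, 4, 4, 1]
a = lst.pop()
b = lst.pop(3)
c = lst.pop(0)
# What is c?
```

After line 1: lst = [8, 18, 4, 4, 1]
After line 2 (pop() -> a = 1): lst = [8, 18, 4, 4]
After line 3 (pop(3) -> b = 4): lst = [8, 18, 4]
After line 4 (pop(0) -> c = 8): lst = [18, 4]

8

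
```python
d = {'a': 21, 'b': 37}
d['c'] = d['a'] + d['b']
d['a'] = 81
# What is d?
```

After line 1: d = {'a': 21, 'b': 37}
After line 2 (d['c'] = 21 + 37): d = {'a': 21, 'b': 37, 'c': 58}
After line 3: d = {'a': 81, 'b': 37, 'c': 58}

{'a': 81, 'b': 37, 'c': 58}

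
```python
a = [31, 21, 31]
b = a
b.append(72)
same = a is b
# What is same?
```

After line 1: a = [31, 21, 31]
After line 2 (b = a is an alias, same object): a = [31, 21, 31], b = [31, 21, 31]
After line 3 (b.append mutates the shared list): a = [31, 21, 31, 72], b = [31, 21, 31, 72]
After line 4 (same = a is b; same object -> True): same = True

True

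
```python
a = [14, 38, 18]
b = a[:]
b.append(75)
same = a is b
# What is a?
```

After line 1: a = [14, 38, 18]
After line 2 (b = a[:] is a shallow copy, new object): a = [14, 38, 18], b = [14, 38, 18]
After line 3 (append only mutates b): a = [14, 38, 18], b = [14, 38, 18, 75]
After line 4 (same = a is b; different objects -> False): same = False

[14, 38, 18]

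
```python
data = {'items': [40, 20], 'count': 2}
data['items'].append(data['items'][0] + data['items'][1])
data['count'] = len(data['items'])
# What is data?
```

After line 1: data = {'items': [40, 20], 'count': 2}
After line 2 (append 40 + 20 = 60): data = {'items': [40, 20, 60], 'count': 2}
After line 3 (count = len(items) = 3): data = {'items': [40, 20, 60], 'count': 3}

{'items': [40, 20, 60], 'count': 3}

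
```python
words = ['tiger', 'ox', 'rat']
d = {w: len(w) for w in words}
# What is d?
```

{'tiger': 5, 'ox': 2, 'rat': 3}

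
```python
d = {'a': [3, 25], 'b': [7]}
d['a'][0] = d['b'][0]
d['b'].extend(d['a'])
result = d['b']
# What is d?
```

After line 1: d = {'a': [3, 25], 'b': [7]}
After line 2 (a[0] = b[0] = 7): d = {'a': [7, 25], 'b': [7]}
After line 3 (b.extend(a) appends [7, 25]): d = {'a': [7, 25], 'b': [7, 7, 25]}
After line 4: result = d['b'] = [7, 7, 25]

{'a': [7, 25], 'b': [7, 7, 25]}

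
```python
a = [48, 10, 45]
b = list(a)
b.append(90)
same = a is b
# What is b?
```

After line 1: a = [48, 10, 45]
After line 2 (b = list(a) is a shallow copy, new object): a = [48, 10, 45], b = [48, 10, 45]
After line 3 (append only mutates b): a = [48, 10, 45], b = [48, 10, 45, 90]
After line 4 (same = a is b; different objects -> False): same = False

[48, 10, 45, 90]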